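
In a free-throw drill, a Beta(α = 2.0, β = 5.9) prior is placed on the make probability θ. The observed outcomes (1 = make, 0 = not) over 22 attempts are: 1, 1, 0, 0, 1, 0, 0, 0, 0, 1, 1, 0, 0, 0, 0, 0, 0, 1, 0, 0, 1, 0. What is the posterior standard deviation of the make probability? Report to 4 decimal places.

0.0825

The Beta prior is conjugate to a Binomial/Bernoulli likelihood; the update adds successes to α and failures to β.
Posterior: Beta(α+k, β+n−k) = Beta(2.0+7, 5.9+15) = Beta(9.0, 20.9).
Var = αβ/((α+β)²(α+β+1)) = 9.0·20.9/(29.9²·30.9) = 0.00680907; SD = √0.00680907 = 0.0825.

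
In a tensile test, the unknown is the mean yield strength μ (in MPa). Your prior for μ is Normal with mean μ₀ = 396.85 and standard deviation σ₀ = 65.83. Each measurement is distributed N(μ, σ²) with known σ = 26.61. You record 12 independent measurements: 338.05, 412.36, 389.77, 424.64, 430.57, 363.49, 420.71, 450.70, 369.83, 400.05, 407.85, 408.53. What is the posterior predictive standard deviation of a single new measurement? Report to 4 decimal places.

For Normal data with known variance σ², a Normal(μ₀, σ₀²) prior on μ is conjugate. Posterior precision = 1/σ₀² + n/σ²; posterior mean is the precision-weighted average of μ₀ and x̄.
σ₀² = 65.83² = 4333.5889, σ² = 26.61² = 708.0921; σ² + n·σ₀² = 708.0921 + 12·4333.5889 = 52711.1589.
Posterior precision = 1/σ₀² + n/σ² = 1/4333.5889 + 12/708.0921 = (σ² + n·σ₀²)/(σ₀²σ²) = 52711.1589/(4333.5889·708.0921); posterior variance σₙ² = σ₀²σ²/(σ² + n·σ₀²) = 4333.5889·708.0921/52711.1589 = 58.214999.
Predictive variance for one new observation = σₙ² + σ² = 4333.5889·708.0921/52711.1589 + 708.0921 = σ²·(σ₀² + 52711.1589)/52711.1589 = 708.0921·57044.7478/52711.1589 = 766.307099; SD = √(708.0921·57044.7478/52711.1589) = 27.6823.

27.6823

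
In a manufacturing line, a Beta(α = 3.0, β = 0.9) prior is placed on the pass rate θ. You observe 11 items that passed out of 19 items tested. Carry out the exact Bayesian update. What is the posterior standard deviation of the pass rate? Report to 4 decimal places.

The Beta prior is conjugate to a Binomial/Bernoulli likelihood; the update adds successes to α and failures to β.
Posterior: Beta(α+k, β+n−k) = Beta(3.0+11, 0.9+8) = Beta(14.0, 8.9).
Var = αβ/((α+β)²(α+β+1)) = 14.0·8.9/(22.9²·23.9) = 0.00994144; SD = √0.00994144 = 0.0997.

0.0997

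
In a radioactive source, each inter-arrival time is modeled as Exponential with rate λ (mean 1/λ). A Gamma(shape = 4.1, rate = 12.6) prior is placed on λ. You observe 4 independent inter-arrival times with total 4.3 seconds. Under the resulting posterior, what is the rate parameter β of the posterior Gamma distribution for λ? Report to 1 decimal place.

16.9

With a Gamma(shape α, rate β) prior on the exponential rate λ, the posterior after n observations with total T = Σxᵢ is Gamma(α+n, β+T).
Posterior: Gamma(4.1+4, 12.6+4.3) = Gamma(8.1, 16.9).
Posterior β = 16.9.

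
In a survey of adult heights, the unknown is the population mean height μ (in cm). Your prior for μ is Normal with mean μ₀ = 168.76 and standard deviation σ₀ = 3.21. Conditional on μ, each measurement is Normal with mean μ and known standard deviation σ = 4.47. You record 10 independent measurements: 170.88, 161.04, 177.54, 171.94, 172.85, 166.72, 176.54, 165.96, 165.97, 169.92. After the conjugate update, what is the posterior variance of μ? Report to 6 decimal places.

1.673565

For Normal data with known variance σ², a Normal(μ₀, σ₀²) prior on μ is conjugate. Posterior precision = 1/σ₀² + n/σ²; posterior mean is the precision-weighted average of μ₀ and x̄.
σ₀² = 3.21² = 10.3041, σ² = 4.47² = 19.9809; σ² + n·σ₀² = 19.9809 + 10·10.3041 = 123.0219.
Posterior precision = 1/σ₀² + n/σ² = 1/10.3041 + 10/19.9809 = (σ² + n·σ₀²)/(σ₀²σ²) = 123.0219/(10.3041·19.9809); posterior variance σₙ² = σ₀²σ²/(σ² + n·σ₀²) = 10.3041·19.9809/123.0219 = 1.673565.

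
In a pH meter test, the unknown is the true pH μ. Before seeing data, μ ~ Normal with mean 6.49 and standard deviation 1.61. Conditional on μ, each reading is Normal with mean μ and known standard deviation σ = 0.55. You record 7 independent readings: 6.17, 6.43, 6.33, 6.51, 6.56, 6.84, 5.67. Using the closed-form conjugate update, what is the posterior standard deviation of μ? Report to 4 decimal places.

0.2062

For Normal data with known variance σ², a Normal(μ₀, σ₀²) prior on μ is conjugate. Posterior precision = 1/σ₀² + n/σ²; posterior mean is the precision-weighted average of μ₀ and x̄.
σ₀² = 1.61² = 2.5921, σ² = 0.55² = 0.3025; σ² + n·σ₀² = 0.3025 + 7·2.5921 = 18.4472.
Posterior precision = 1/σ₀² + n/σ² = 1/2.5921 + 7/0.3025 = (σ² + n·σ₀²)/(σ₀²σ²) = 18.4472/(2.5921·0.3025); posterior variance σₙ² = σ₀²σ²/(σ² + n·σ₀²) = 2.5921·0.3025/18.4472 = 0.042506.
Posterior SD = √σₙ² = √(2.5921·0.3025/18.4472) = 0.2062.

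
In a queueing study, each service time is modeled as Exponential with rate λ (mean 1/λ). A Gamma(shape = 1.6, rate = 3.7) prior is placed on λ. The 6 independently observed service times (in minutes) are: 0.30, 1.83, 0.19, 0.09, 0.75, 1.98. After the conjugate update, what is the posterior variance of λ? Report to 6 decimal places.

0.097254

With a Gamma(shape α, rate β) prior on the exponential rate λ, the posterior after n observations with total T = Σxᵢ is Gamma(α+n, β+T).
Sum of observations T = 5.14 minutes; n = 6.
Posterior: Gamma(1.6+6, 3.7+5.14) = Gamma(7.6, 8.84).
Var = α/β² = 0.097254.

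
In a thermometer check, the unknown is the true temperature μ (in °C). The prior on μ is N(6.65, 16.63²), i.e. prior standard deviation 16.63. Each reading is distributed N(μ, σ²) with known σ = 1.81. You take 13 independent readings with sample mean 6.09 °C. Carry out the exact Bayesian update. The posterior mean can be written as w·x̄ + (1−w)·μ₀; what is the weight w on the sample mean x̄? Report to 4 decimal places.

For Normal data with known variance σ², a Normal(μ₀, σ₀²) prior on μ is conjugate. Posterior precision = 1/σ₀² + n/σ²; posterior mean is the precision-weighted average of μ₀ and x̄.
σ₀² = 16.63² = 276.5569, σ² = 1.81² = 3.2761. Prior precision 1/σ₀² = 1/276.5569; data precision n/σ² = 13/3.2761.
w = (n/σ²)/(1/σ₀² + n/σ²) = n·σ₀²/(σ² + n·σ₀²) = 13·276.5569/(3.2761 + 13·276.5569) = 3595.2397/3598.5158 = 0.9991.

0.9991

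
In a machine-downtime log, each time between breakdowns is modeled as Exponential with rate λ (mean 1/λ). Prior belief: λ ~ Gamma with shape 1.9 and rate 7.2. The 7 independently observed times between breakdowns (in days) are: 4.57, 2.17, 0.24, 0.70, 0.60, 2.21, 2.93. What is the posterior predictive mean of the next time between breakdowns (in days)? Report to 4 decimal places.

2.6101

With a Gamma(shape α, rate β) prior on the exponential rate λ, the posterior after n observations with total T = Σxᵢ is Gamma(α+n, β+T).
Sum of observations T = 13.42 days; n = 7.
Posterior: Gamma(1.9+7, 7.2+13.42) = Gamma(8.9, 20.62).
The predictive distribution for the next observation is Lomax; its mean is β/(α−1) = 20.62/7.9 = 2.6101.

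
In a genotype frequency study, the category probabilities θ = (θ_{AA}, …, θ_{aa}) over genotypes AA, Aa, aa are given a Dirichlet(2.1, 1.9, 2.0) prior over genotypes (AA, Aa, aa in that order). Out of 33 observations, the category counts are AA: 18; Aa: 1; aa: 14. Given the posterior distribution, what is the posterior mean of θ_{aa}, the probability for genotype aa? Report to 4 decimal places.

The Dirichlet prior is conjugate to the Multinomial likelihood: each posterior αⱼ = prior αⱼ + observed count nⱼ.
Posterior concentration: (20.1, 2.9, 16.0), total = 39.0.
E[θ_{aa}|data] = α_{aa}/Σα = 16.0/39.0 = 0.4103.

0.4103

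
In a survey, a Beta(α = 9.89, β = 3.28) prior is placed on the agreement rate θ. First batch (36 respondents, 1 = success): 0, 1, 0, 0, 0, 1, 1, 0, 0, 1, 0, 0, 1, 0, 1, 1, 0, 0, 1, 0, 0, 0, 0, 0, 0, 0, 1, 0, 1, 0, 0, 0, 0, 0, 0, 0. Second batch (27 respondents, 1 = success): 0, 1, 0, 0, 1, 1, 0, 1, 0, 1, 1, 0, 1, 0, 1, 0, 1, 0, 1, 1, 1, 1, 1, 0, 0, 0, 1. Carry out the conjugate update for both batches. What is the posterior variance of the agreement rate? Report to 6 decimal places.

0.003217

The Beta prior is conjugate to a Binomial/Bernoulli likelihood; the update adds successes to α and failures to β.
After batch 1: Beta(9.89+10, 3.28+26) = Beta(19.89, 29.28).
After batch 2: Beta(19.89+15, 29.28+12) = Beta(34.89, 41.28).
Var = αβ/((α+β)²(α+β+1)) = 34.89·41.28/(76.17²·77.17) = 0.003217.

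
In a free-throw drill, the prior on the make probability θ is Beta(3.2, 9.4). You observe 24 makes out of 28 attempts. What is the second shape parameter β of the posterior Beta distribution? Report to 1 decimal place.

The Beta prior is conjugate to a Binomial/Bernoulli likelihood; the update adds successes to α and failures to β.
Posterior: Beta(α+k, β+n−k) = Beta(3.2+24, 9.4+4) = Beta(27.2, 13.4).
Posterior β = 13.4.

13.4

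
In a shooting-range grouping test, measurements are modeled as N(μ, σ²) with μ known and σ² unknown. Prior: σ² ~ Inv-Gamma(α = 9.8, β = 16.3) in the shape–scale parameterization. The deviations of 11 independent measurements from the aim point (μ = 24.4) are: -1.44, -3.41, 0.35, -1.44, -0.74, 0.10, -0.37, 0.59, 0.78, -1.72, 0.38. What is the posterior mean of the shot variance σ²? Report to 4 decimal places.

With known mean μ and an Inverse-Gamma(α, β) prior on σ², the Normal likelihood is conjugate: posterior is Inv-Gamma(α + n/2, β + Σ(xᵢ−μ)²/2).
Σ(xᵢ−μ)² = (-1.44)² + (-3.41)² + (0.35)² + (-1.44)² + (-0.74)² + (0.10)² + (-0.37)² + (0.59)² + (0.78)² + (-1.72)² + (0.38)² = 20.6516.
Posterior: Inv-Gamma(9.8 + 11/2, 16.3 + 20.6516/2) = Inv-Gamma(15.30, 26.62580).
E[σ²|data] = β/(α−1) = 26.62580/14.30 = 1.8619.

1.8619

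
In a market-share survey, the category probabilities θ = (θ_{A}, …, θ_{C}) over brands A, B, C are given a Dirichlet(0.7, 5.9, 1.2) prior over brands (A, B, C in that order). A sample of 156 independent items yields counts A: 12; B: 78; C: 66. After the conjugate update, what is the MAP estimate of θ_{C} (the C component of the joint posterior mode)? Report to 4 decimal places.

The Dirichlet prior is conjugate to the Multinomial likelihood: each posterior αⱼ = prior αⱼ + observed count nⱼ.
Posterior concentration: (12.7, 83.9, 67.2), total = 163.8.
Joint mode component: (α_{C}−1)/(Σα−K) = 66.2/160.8 = 0.4117.

0.4117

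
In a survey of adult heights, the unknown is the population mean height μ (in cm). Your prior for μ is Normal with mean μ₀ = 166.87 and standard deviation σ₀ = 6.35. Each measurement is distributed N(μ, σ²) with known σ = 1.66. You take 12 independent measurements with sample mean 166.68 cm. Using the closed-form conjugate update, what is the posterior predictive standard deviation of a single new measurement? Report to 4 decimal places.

1.7274

For Normal data with known variance σ², a Normal(μ₀, σ₀²) prior on μ is conjugate. Posterior precision = 1/σ₀² + n/σ²; posterior mean is the precision-weighted average of μ₀ and x̄.
σ₀² = 6.35² = 40.3225, σ² = 1.66² = 2.7556; σ² + n·σ₀² = 2.7556 + 12·40.3225 = 486.6256.
Posterior precision = 1/σ₀² + n/σ² = 1/40.3225 + 12/2.7556 = (σ² + n·σ₀²)/(σ₀²σ²) = 486.6256/(40.3225·2.7556); posterior variance σₙ² = σ₀²σ²/(σ² + n·σ₀²) = 40.3225·2.7556/486.6256 = 0.228333.
Predictive variance for one new observation = σₙ² + σ² = 40.3225·2.7556/486.6256 + 2.7556 = σ²·(σ₀² + 486.6256)/486.6256 = 2.7556·526.9481/486.6256 = 2.983933; SD = √(2.7556·526.9481/486.6256) = 1.7274.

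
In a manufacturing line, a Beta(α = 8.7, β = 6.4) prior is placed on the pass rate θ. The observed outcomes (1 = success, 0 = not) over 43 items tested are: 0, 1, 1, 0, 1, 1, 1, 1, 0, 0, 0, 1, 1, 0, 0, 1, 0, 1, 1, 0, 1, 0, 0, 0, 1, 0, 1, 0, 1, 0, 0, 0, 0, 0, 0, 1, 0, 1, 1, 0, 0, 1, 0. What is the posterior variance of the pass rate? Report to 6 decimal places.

0.004221

The Beta prior is conjugate to a Binomial/Bernoulli likelihood; the update adds successes to α and failures to β.
Posterior: Beta(α+k, β+n−k) = Beta(8.7+19, 6.4+24) = Beta(27.7, 30.4).
Var = αβ/((α+β)²(α+β+1)) = 27.7·30.4/(58.1²·59.1) = 0.004221.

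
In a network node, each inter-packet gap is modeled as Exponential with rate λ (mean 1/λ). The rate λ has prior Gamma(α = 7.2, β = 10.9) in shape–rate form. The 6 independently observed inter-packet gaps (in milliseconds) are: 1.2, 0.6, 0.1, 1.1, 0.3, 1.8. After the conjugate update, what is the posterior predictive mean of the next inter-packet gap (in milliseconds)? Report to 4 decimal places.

1.3115

With a Gamma(shape α, rate β) prior on the exponential rate λ, the posterior after n observations with total T = Σxᵢ is Gamma(α+n, β+T).
Sum of observations T = 5.1 milliseconds; n = 6.
Posterior: Gamma(7.2+6, 10.9+5.1) = Gamma(13.2, 16.0).
The predictive distribution for the next observation is Lomax; its mean is β/(α−1) = 16.0/12.2 = 1.3115.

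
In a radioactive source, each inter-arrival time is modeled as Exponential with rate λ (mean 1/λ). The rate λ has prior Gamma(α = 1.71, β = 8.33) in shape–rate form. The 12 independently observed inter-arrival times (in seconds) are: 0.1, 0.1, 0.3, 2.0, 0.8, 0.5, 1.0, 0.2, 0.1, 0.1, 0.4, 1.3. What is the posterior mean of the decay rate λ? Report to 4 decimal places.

With a Gamma(shape α, rate β) prior on the exponential rate λ, the posterior after n observations with total T = Σxᵢ is Gamma(α+n, β+T).
Sum of observations T = 6.9 seconds; n = 12.
Posterior: Gamma(1.71+12, 8.33+6.9) = Gamma(13.71, 15.23).
Posterior mean of λ = α/β = 13.71/15.23 = 0.9002.

0.9002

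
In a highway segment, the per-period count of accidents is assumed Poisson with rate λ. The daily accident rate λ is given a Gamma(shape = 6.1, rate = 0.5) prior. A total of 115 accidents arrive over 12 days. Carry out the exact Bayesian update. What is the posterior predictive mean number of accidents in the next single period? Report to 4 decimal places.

With a Gamma(shape α, rate β) prior, the Poisson likelihood is conjugate: the posterior is Gamma(α + ΣXᵢ, β + n).
Posterior: Gamma(α+S, β+n) = Gamma(6.1+115, 0.5+12) = Gamma(121.1, 12.5).
The predictive distribution for one future period is NegBinom with mean α/β = 9.6880.

9.6880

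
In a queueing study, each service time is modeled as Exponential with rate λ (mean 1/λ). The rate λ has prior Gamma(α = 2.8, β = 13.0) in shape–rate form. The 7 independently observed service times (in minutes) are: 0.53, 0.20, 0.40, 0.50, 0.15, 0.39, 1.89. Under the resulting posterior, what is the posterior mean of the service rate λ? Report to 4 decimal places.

With a Gamma(shape α, rate β) prior on the exponential rate λ, the posterior after n observations with total T = Σxᵢ is Gamma(α+n, β+T).
Sum of observations T = 4.06 minutes; n = 7.
Posterior: Gamma(2.8+7, 13.0+4.06) = Gamma(9.8, 17.06).
Posterior mean of λ = α/β = 9.8/17.06 = 0.5744.

0.5744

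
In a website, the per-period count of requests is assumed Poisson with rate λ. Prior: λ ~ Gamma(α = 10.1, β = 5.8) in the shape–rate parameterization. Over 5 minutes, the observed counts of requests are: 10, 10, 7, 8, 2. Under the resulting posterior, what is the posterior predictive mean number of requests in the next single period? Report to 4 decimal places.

With a Gamma(shape α, rate β) prior, the Poisson likelihood is conjugate: the posterior is Gamma(α + ΣXᵢ, β + n).
Sum of counts S = 37 over n = 5 minutes.
Posterior: Gamma(α+S, β+n) = Gamma(10.1+37, 5.8+5) = Gamma(47.1, 10.8).
The predictive distribution for one future period is NegBinom with mean α/β = 4.3611.

4.3611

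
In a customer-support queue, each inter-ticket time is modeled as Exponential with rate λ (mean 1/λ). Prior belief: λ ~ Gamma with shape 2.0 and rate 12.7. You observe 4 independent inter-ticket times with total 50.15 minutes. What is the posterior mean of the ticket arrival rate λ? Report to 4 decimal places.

With a Gamma(shape α, rate β) prior on the exponential rate λ, the posterior after n observations with total T = Σxᵢ is Gamma(α+n, β+T).
Posterior: Gamma(2.0+4, 12.7+50.15) = Gamma(6.0, 62.85).
Posterior mean of λ = α/β = 6.0/62.85 = 0.0955.

0.0955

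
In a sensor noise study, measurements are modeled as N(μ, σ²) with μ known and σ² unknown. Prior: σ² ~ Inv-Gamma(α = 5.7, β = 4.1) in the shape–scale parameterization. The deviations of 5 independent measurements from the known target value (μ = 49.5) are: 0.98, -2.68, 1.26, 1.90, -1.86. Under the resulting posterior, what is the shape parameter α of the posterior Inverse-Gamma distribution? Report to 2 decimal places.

With known mean μ and an Inverse-Gamma(α, β) prior on σ², the Normal likelihood is conjugate: posterior is Inv-Gamma(α + n/2, β + Σ(xᵢ−μ)²/2).
Σ(xᵢ−μ)² = (0.98)² + (-2.68)² + (1.26)² + (1.90)² + (-1.86)² = 16.8000.
Posterior: Inv-Gamma(5.7 + 5/2, 4.1 + 16.8000/2) = Inv-Gamma(8.20, 12.50000).
Posterior α = 8.20.

8.20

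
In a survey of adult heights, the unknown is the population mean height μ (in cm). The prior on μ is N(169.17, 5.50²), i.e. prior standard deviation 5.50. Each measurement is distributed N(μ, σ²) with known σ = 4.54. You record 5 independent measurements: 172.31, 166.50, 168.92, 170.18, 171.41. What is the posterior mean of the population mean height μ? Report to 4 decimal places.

For Normal data with known variance σ², a Normal(μ₀, σ₀²) prior on μ is conjugate. Posterior precision = 1/σ₀² + n/σ²; posterior mean is the precision-weighted average of μ₀ and x̄.
Σxᵢ = 172.31 + 166.50 + 168.92 + 170.18 + 171.41 = 849.32, so n·x̄ = 849.32.
σ₀² = 5.50² = 30.25, σ² = 4.54² = 20.6116; σ² + n·σ₀² = 20.6116 + 5·30.25 = 171.8616.
Posterior mean = (μ₀/σ₀² + n·x̄/σ²)/(1/σ₀² + n/σ²) = (σ²·μ₀ + σ₀²·n·x̄)/(σ² + n·σ₀²) = (20.6116·169.17 + 30.25·849.32)/171.8616 = 29178.794372/171.8616 = 169.7808.

169.7808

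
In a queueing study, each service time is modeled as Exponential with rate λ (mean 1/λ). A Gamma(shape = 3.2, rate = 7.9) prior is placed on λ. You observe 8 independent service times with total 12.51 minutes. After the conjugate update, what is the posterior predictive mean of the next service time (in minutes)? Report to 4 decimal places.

2.0010

With a Gamma(shape α, rate β) prior on the exponential rate λ, the posterior after n observations with total T = Σxᵢ is Gamma(α+n, β+T).
Posterior: Gamma(3.2+8, 7.9+12.51) = Gamma(11.2, 20.41).
The predictive distribution for the next observation is Lomax; its mean is β/(α−1) = 20.41/10.2 = 2.0010.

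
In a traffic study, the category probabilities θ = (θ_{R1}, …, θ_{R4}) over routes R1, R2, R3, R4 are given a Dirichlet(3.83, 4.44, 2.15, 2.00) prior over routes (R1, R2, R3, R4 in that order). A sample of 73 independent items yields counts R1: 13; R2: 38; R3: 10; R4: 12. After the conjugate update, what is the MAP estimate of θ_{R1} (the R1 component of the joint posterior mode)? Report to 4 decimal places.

The Dirichlet prior is conjugate to the Multinomial likelihood: each posterior αⱼ = prior αⱼ + observed count nⱼ.
Posterior concentration: (16.83, 42.44, 12.15, 14.00), total = 85.42.
Joint mode component: (α_{R1}−1)/(Σα−K) = 15.83/81.42 = 0.1944.

0.1944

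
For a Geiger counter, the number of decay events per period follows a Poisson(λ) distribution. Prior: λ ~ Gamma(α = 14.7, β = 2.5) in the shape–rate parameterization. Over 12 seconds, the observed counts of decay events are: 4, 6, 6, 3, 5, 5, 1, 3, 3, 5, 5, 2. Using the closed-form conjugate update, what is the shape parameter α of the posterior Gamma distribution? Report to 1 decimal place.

62.7

With a Gamma(shape α, rate β) prior, the Poisson likelihood is conjugate: the posterior is Gamma(α + ΣXᵢ, β + n).
Sum of counts S = 48 over n = 12 seconds.
Posterior: Gamma(α+S, β+n) = Gamma(14.7+48, 2.5+12) = Gamma(62.7, 14.5).
Posterior α = 62.7.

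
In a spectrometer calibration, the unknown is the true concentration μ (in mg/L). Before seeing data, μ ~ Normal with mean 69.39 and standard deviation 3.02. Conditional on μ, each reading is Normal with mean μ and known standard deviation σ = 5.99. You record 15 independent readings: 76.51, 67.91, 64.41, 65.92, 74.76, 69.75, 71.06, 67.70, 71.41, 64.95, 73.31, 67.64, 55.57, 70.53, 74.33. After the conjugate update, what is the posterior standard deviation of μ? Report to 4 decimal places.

1.3766

For Normal data with known variance σ², a Normal(μ₀, σ₀²) prior on μ is conjugate. Posterior precision = 1/σ₀² + n/σ²; posterior mean is the precision-weighted average of μ₀ and x̄.
σ₀² = 3.02² = 9.1204, σ² = 5.99² = 35.8801; σ² + n·σ₀² = 35.8801 + 15·9.1204 = 172.6861.
Posterior precision = 1/σ₀² + n/σ² = 1/9.1204 + 15/35.8801 = (σ² + n·σ₀²)/(σ₀²σ²) = 172.6861/(9.1204·35.8801); posterior variance σₙ² = σ₀²σ²/(σ² + n·σ₀²) = 9.1204·35.8801/172.6861 = 1.895004.
Posterior SD = √σₙ² = √(9.1204·35.8801/172.6861) = 1.3766.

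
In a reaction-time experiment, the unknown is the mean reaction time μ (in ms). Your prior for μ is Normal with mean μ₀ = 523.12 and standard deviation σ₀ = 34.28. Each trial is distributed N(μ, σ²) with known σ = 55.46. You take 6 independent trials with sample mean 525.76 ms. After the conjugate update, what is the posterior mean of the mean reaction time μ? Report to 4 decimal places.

524.9581

For Normal data with known variance σ², a Normal(μ₀, σ₀²) prior on μ is conjugate. Posterior precision = 1/σ₀² + n/σ²; posterior mean is the precision-weighted average of μ₀ and x̄.
n·x̄ = 6·525.76 = 3154.56.
σ₀² = 34.28² = 1175.1184, σ² = 55.46² = 3075.8116; σ² + n·σ₀² = 3075.8116 + 6·1175.1184 = 10126.522.
Posterior mean = (μ₀/σ₀² + n·x̄/σ²)/(1/σ₀² + n/σ²) = (σ²·μ₀ + σ₀²·n·x̄)/(σ² + n·σ₀²) = (3075.8116·523.12 + 1175.1184·3154.56)/10126.522 = 5316000.064096/10126.522 = 524.9581.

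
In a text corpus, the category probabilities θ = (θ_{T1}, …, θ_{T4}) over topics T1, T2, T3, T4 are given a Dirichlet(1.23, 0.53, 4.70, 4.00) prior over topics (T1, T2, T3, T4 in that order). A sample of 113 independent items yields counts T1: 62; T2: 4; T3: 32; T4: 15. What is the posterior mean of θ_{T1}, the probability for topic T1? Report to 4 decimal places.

The Dirichlet prior is conjugate to the Multinomial likelihood: each posterior αⱼ = prior αⱼ + observed count nⱼ.
Posterior concentration: (63.23, 4.53, 36.70, 19.00), total = 123.46.
E[θ_{T1}|data] = α_{T1}/Σα = 63.23/123.46 = 0.5121.

0.5121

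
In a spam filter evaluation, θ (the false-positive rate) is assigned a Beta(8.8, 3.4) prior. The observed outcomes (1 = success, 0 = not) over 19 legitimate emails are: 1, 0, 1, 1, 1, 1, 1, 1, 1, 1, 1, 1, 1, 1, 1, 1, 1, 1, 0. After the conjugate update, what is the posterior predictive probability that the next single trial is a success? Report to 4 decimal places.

0.8269

The Beta prior is conjugate to a Binomial/Bernoulli likelihood; the update adds successes to α and failures to β.
Posterior: Beta(α+k, β+n−k) = Beta(8.8+17, 3.4+2) = Beta(25.8, 5.4).
For a single future Bernoulli trial, P(success | data) = α/(α+β) = 0.8269.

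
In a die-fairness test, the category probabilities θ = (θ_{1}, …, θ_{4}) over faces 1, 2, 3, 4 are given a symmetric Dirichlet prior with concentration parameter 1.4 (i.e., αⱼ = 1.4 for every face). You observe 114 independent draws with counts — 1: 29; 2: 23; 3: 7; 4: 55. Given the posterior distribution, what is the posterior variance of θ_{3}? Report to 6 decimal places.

0.000541

The Dirichlet prior is conjugate to the Multinomial likelihood: each posterior αⱼ = prior αⱼ + observed count nⱼ.
Posterior concentration: (30.4, 24.4, 8.4, 56.4), total = 119.6.
Var[θ_j] = α_j(Σα−α_j)/((Σα)²(Σα+1)) = 8.4·111.2/(119.6²·120.6) = 0.000541.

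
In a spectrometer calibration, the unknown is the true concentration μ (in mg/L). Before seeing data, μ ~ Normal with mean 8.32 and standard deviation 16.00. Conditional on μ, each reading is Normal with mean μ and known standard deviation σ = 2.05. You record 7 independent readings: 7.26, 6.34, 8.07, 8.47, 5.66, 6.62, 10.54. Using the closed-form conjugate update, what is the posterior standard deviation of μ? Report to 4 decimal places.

For Normal data with known variance σ², a Normal(μ₀, σ₀²) prior on μ is conjugate. Posterior precision = 1/σ₀² + n/σ²; posterior mean is the precision-weighted average of μ₀ and x̄.
σ₀² = 16.00² = 256, σ² = 2.05² = 4.2025; σ² + n·σ₀² = 4.2025 + 7·256 = 1796.2025.
Posterior precision = 1/σ₀² + n/σ² = 1/256 + 7/4.2025 = (σ² + n·σ₀²)/(σ₀²σ²) = 1796.2025/(256·4.2025); posterior variance σₙ² = σ₀²σ²/(σ² + n·σ₀²) = 256·4.2025/1796.2025 = 0.598953.
Posterior SD = √σₙ² = √(256·4.2025/1796.2025) = 0.7739.

0.7739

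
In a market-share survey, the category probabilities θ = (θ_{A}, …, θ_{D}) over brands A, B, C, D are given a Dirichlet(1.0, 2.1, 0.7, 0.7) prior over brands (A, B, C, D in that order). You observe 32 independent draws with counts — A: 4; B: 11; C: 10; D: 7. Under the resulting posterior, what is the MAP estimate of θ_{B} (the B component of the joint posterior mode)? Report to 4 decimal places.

0.3723

The Dirichlet prior is conjugate to the Multinomial likelihood: each posterior αⱼ = prior αⱼ + observed count nⱼ.
Posterior concentration: (5.0, 13.1, 10.7, 7.7), total = 36.5.
Joint mode component: (α_{B}−1)/(Σα−K) = 12.1/32.5 = 0.3723.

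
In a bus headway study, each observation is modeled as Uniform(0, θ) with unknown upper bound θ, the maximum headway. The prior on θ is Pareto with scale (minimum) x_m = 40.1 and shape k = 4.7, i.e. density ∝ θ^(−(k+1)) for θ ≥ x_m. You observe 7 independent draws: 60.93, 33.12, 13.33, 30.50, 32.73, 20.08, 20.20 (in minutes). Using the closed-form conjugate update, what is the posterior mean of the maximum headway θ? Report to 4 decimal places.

A Pareto(scale x_m, shape k) prior on the upper bound θ of Uniform(0, θ) is conjugate: posterior is Pareto(max(x_m, max xᵢ), k + n).
Sample maximum = 60.93; prior scale x_m = 40.1 → posterior scale = max = 60.93.
Posterior shape = 4.7 + 7 = 11.7.
E[θ|data] = k·x_m/(k−1) = 11.7·60.93/10.7 = 66.6244.

66.6244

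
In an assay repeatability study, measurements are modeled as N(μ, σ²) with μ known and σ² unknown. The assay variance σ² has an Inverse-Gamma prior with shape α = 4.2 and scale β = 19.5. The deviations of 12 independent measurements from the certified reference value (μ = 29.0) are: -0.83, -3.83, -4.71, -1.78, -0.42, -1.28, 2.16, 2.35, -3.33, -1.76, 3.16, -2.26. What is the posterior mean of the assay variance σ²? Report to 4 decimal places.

6.5757

With known mean μ and an Inverse-Gamma(α, β) prior on σ², the Normal likelihood is conjugate: posterior is Inv-Gamma(α + n/2, β + Σ(xᵢ−μ)²/2).
Σ(xᵢ−μ)² = (-0.83)² + (-3.83)² + (-4.71)² + (-1.78)² + (-0.42)² + (-1.28)² + (2.16)² + (2.35)² + (-3.33)² + (-1.76)² + (3.16)² + (-2.26)² = 81.9929.
Posterior: Inv-Gamma(4.2 + 12/2, 19.5 + 81.9929/2) = Inv-Gamma(10.20, 60.49645).
E[σ²|data] = β/(α−1) = 60.49645/9.20 = 6.5757.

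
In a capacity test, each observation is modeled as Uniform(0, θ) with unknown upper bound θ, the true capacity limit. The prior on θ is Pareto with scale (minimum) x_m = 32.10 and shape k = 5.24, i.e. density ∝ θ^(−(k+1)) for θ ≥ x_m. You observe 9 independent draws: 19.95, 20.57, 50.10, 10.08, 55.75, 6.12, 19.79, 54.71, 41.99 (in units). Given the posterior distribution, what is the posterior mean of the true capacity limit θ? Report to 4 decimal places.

59.9607

A Pareto(scale x_m, shape k) prior on the upper bound θ of Uniform(0, θ) is conjugate: posterior is Pareto(max(x_m, max xᵢ), k + n).
Sample maximum = 55.75; prior scale x_m = 32.10 → posterior scale = max = 55.75.
Posterior shape = 5.24 + 9 = 14.24.
E[θ|data] = k·x_m/(k−1) = 14.24·55.75/13.24 = 59.9607.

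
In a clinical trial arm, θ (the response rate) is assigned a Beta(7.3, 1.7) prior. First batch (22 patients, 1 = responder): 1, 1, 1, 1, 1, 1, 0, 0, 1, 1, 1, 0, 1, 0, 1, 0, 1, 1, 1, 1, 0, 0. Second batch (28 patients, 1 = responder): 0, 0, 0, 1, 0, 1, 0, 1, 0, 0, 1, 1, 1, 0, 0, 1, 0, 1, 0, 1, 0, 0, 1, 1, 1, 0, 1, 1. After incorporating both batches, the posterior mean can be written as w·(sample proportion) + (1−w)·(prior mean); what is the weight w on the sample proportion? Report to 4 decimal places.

0.8475

The Beta prior is conjugate to a Binomial/Bernoulli likelihood; the update adds successes to α and failures to β.
Total number of patients: n = 22 + 28 = 50.
Posterior mean = (α₀+k)/(α₀+β₀+n) = [n/(α₀+β₀+n)]·(k/n) + [(α₀+β₀)/(α₀+β₀+n)]·α₀/(α₀+β₀), so only n and the prior enter the weight.
The weight on the data is w = n/(α₀+β₀+n) = 50/(7.3+1.7+50) = 50/59.0 = 0.8475.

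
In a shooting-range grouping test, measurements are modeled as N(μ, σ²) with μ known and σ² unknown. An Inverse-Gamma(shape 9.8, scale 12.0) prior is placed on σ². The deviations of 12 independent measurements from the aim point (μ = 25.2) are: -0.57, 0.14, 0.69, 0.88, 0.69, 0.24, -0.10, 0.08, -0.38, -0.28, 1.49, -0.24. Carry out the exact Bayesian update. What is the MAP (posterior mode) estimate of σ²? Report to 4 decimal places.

With known mean μ and an Inverse-Gamma(α, β) prior on σ², the Normal likelihood is conjugate: posterior is Inv-Gamma(α + n/2, β + Σ(xᵢ−μ)²/2).
Σ(xᵢ−μ)² = (-0.57)² + (0.14)² + (0.69)² + (0.88)² + (0.69)² + (0.24)² + (-0.10)² + (0.08)² + (-0.38)² + (-0.28)² + (1.49)² + (-0.24)² = 4.6456.
Posterior: Inv-Gamma(9.8 + 12/2, 12.0 + 4.6456/2) = Inv-Gamma(15.80, 14.32280).
Mode = β/(α+1) = 14.32280/16.80 = 0.8525.

0.8525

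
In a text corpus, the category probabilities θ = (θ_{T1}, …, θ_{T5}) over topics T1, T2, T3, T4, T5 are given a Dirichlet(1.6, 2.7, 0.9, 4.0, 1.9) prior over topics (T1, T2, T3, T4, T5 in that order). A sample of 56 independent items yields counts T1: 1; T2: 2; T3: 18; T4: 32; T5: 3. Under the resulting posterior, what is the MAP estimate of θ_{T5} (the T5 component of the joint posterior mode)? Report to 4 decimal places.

0.0628

The Dirichlet prior is conjugate to the Multinomial likelihood: each posterior αⱼ = prior αⱼ + observed count nⱼ.
Posterior concentration: (2.6, 4.7, 18.9, 36.0, 4.9), total = 67.1.
Joint mode component: (α_{T5}−1)/(Σα−K) = 3.9/62.1 = 0.0628.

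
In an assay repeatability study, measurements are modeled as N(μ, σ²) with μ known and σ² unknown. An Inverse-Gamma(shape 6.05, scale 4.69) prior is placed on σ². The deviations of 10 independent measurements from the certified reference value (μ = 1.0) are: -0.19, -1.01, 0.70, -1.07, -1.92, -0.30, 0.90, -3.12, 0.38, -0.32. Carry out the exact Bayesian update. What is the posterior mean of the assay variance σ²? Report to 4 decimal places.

With known mean μ and an Inverse-Gamma(α, β) prior on σ², the Normal likelihood is conjugate: posterior is Inv-Gamma(α + n/2, β + Σ(xᵢ−μ)²/2).
Σ(xᵢ−μ)² = (-0.19)² + (-1.01)² + (0.70)² + (-1.07)² + (-1.92)² + (-0.30)² + (0.90)² + (-3.12)² + (0.38)² + (-0.32)² = 17.2587.
Posterior: Inv-Gamma(6.05 + 10/2, 4.69 + 17.2587/2) = Inv-Gamma(11.05, 13.31935).
E[σ²|data] = β/(α−1) = 13.31935/10.05 = 1.3253.

1.3253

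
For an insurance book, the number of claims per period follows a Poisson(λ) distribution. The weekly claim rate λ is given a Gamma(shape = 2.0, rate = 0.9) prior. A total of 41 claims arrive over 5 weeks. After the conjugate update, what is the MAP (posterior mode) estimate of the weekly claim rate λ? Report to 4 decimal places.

With a Gamma(shape α, rate β) prior, the Poisson likelihood is conjugate: the posterior is Gamma(α + ΣXᵢ, β + n).
Posterior: Gamma(α+S, β+n) = Gamma(2.0+41, 0.9+5) = Gamma(43.0, 5.9).
Mode of Gamma(α,β) for α≥1 is (α−1)/β = 42.0/5.9 = 7.1186.

7.1186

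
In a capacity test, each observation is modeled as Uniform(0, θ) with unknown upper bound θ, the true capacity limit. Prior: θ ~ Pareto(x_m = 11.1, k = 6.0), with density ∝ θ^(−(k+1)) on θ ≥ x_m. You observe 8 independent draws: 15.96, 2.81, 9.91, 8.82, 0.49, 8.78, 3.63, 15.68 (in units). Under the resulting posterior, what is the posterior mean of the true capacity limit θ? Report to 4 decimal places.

A Pareto(scale x_m, shape k) prior on the upper bound θ of Uniform(0, θ) is conjugate: posterior is Pareto(max(x_m, max xᵢ), k + n).
Sample maximum = 15.96; prior scale x_m = 11.1 → posterior scale = max = 15.96.
Posterior shape = 6.0 + 8 = 14.0.
E[θ|data] = k·x_m/(k−1) = 14.0·15.96/13.0 = 17.1877.

17.1877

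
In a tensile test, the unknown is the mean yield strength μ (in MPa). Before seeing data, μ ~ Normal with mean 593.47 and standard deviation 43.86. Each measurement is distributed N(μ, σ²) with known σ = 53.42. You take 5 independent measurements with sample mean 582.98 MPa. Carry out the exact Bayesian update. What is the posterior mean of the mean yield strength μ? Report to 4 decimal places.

585.3802

For Normal data with known variance σ², a Normal(μ₀, σ₀²) prior on μ is conjugate. Posterior precision = 1/σ₀² + n/σ²; posterior mean is the precision-weighted average of μ₀ and x̄.
n·x̄ = 5·582.98 = 2914.9.
σ₀² = 43.86² = 1923.6996, σ² = 53.42² = 2853.6964; σ² + n·σ₀² = 2853.6964 + 5·1923.6996 = 12472.1944.
Posterior mean = (μ₀/σ₀² + n·x̄/σ²)/(1/σ₀² + n/σ²) = (σ²·μ₀ + σ₀²·n·x̄)/(σ² + n·σ₀²) = (2853.6964·593.47 + 1923.6996·2914.9)/12472.1944 = 7300975.166548/12472.1944 = 585.3802.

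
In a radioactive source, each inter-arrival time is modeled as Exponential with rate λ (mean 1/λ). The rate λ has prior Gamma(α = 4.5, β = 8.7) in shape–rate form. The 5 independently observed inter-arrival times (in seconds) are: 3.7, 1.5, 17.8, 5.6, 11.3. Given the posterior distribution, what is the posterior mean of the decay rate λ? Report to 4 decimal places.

0.1955

With a Gamma(shape α, rate β) prior on the exponential rate λ, the posterior after n observations with total T = Σxᵢ is Gamma(α+n, β+T).
Sum of observations T = 39.9 seconds; n = 5.
Posterior: Gamma(4.5+5, 8.7+39.9) = Gamma(9.5, 48.6).
Posterior mean of λ = α/β = 9.5/48.6 = 0.1955.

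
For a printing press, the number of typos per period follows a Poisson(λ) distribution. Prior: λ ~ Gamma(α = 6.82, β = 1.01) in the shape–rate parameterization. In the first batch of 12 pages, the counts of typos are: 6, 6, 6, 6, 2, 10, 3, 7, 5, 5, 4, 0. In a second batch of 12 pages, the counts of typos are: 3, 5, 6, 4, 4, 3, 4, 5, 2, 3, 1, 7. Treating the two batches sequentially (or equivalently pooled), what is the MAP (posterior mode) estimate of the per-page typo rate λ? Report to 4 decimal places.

With a Gamma(shape α, rate β) prior, the Poisson likelihood is conjugate: the posterior is Gamma(α + ΣXᵢ, β + n).
Batch 1: sum of counts S = 60 over n = 12 pages.
After batch 1: Gamma(α+S, β+n) = Gamma(6.82+60, 1.01+12) = Gamma(66.82, 13.01).
Batch 2: sum of counts S = 47 over n = 12 pages.
After batch 2: Gamma(α+S, β+n) = Gamma(66.82+47, 13.01+12) = Gamma(113.82, 25.01).
Mode of Gamma(α,β) for α≥1 is (α−1)/β = 112.82/25.01 = 4.5110.

4.5110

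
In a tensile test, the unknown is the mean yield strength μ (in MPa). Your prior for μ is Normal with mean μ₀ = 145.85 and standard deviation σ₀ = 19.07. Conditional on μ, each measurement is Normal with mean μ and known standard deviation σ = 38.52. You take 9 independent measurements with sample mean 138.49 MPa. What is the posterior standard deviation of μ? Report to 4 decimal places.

For Normal data with known variance σ², a Normal(μ₀, σ₀²) prior on μ is conjugate. Posterior precision = 1/σ₀² + n/σ²; posterior mean is the precision-weighted average of μ₀ and x̄.
σ₀² = 19.07² = 363.6649, σ² = 38.52² = 1483.7904; σ² + n·σ₀² = 1483.7904 + 9·363.6649 = 4756.7745.
Posterior precision = 1/σ₀² + n/σ² = 1/363.6649 + 9/1483.7904 = (σ² + n·σ₀²)/(σ₀²σ²) = 4756.7745/(363.6649·1483.7904); posterior variance σₙ² = σ₀²σ²/(σ² + n·σ₀²) = 363.6649·1483.7904/4756.7745 = 113.438736.
Posterior SD = √σₙ² = √(363.6649·1483.7904/4756.7745) = 10.6508.

10.6508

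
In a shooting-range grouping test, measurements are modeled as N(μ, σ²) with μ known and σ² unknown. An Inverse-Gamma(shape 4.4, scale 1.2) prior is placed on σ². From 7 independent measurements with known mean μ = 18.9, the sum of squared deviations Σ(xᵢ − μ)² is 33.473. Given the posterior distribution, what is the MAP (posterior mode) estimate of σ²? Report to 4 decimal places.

With known mean μ and an Inverse-Gamma(α, β) prior on σ², the Normal likelihood is conjugate: posterior is Inv-Gamma(α + n/2, β + Σ(xᵢ−μ)²/2).
Posterior: Inv-Gamma(4.4 + 7/2, 1.2 + 33.473/2) = Inv-Gamma(7.90, 17.9365).
Mode = β/(α+1) = 17.9365/8.90 = 2.0153.

2.0153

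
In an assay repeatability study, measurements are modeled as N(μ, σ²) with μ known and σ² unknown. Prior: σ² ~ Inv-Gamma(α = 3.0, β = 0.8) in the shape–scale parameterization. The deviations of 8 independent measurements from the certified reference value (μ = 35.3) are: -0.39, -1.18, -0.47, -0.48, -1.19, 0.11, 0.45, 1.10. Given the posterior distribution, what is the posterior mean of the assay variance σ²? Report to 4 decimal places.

With known mean μ and an Inverse-Gamma(α, β) prior on σ², the Normal likelihood is conjugate: posterior is Inv-Gamma(α + n/2, β + Σ(xᵢ−μ)²/2).
Σ(xᵢ−μ)² = (-0.39)² + (-1.18)² + (-0.47)² + (-0.48)² + (-1.19)² + (0.11)² + (0.45)² + (1.10)² = 4.8365.
Posterior: Inv-Gamma(3.0 + 8/2, 0.8 + 4.8365/2) = Inv-Gamma(7.00, 3.21825).
E[σ²|data] = β/(α−1) = 3.21825/6.00 = 0.5364.

0.5364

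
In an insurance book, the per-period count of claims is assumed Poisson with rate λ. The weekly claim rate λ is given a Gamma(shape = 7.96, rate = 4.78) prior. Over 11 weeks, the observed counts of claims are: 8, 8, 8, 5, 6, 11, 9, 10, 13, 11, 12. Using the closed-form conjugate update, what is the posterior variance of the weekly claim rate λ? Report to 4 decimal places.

0.4376

With a Gamma(shape α, rate β) prior, the Poisson likelihood is conjugate: the posterior is Gamma(α + ΣXᵢ, β + n).
Sum of counts S = 101 over n = 11 weeks.
Posterior: Gamma(α+S, β+n) = Gamma(7.96+101, 4.78+11) = Gamma(108.96, 15.78).
Var = α/β² = 108.96/15.78² = 0.4376.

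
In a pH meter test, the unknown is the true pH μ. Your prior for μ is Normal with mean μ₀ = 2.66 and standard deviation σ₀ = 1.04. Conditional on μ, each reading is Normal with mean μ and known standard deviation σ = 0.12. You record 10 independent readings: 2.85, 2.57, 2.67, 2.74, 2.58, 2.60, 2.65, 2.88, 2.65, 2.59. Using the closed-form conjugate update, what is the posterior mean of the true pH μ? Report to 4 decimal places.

For Normal data with known variance σ², a Normal(μ₀, σ₀²) prior on μ is conjugate. Posterior precision = 1/σ₀² + n/σ²; posterior mean is the precision-weighted average of μ₀ and x̄.
Σxᵢ = 2.85 + 2.57 + 2.67 + 2.74 + 2.58 + 2.60 + 2.65 + 2.88 + 2.65 + 2.59 = 26.78, so n·x̄ = 26.78.
σ₀² = 1.04² = 1.0816, σ² = 0.12² = 0.0144; σ² + n·σ₀² = 0.0144 + 10·1.0816 = 10.8304.
Posterior mean = (μ₀/σ₀² + n·x̄/σ²)/(1/σ₀² + n/σ²) = (σ²·μ₀ + σ₀²·n·x̄)/(σ² + n·σ₀²) = (0.0144·2.66 + 1.0816·26.78)/10.8304 = 29.003552/10.8304 = 2.6780.

2.6780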